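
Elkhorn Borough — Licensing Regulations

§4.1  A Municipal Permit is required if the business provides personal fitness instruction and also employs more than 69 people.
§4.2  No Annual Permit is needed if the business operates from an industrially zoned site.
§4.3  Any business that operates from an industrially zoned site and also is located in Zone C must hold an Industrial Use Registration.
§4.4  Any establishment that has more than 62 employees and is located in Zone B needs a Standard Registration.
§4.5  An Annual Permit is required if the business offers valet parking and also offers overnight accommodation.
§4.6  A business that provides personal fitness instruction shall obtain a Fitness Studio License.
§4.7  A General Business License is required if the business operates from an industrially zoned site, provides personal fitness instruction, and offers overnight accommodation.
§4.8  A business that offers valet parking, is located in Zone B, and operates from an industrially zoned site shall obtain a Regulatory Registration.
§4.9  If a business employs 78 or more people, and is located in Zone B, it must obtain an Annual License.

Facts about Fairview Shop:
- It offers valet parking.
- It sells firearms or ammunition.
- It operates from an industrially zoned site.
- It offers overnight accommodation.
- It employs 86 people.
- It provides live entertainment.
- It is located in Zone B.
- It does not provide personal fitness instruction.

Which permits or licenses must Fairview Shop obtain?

§4.1 does not provide personal fitness instruction; employees 86 > 69 → Municipal Permit not required.
§4.2 operates from an industrially zoned site → exempt from Annual Permit.
§4.3 operates from an industrially zoned site; is located in Zone B (not: is located in Zone C) → Industrial Use Registration not required.
§4.4 employees 86 > 62; is located in Zone B → Standard Registration required.
§4.5 offers valet parking; offers overnight accommodation → Annual Permit required.
§4.6 does not provide personal fitness instruction → Fitness Studio License not required.
§4.7 operates from an industrially zoned site; does not provide personal fitness instruction; offers overnight accommodation → General Business License not required.
§4.8 offers valet parking; is located in Zone B; operates from an industrially zoned site → Regulatory Registration required.
§4.9 employees 86 ≥ 78; is located in Zone B → Annual License required.

Annual License, Regulatory Registration, Standard Registration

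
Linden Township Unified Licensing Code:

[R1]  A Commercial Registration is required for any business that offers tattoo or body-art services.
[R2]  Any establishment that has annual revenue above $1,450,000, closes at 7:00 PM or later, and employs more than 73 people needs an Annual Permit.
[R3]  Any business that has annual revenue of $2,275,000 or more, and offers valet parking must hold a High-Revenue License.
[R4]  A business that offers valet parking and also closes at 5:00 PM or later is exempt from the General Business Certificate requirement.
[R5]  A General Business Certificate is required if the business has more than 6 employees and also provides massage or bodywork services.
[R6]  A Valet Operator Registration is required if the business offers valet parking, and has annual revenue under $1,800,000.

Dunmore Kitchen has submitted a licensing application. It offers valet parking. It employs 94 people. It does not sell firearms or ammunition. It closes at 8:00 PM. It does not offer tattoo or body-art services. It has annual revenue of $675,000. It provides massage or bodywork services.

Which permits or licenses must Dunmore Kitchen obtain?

[R1] does not offer tattoo or body-art services → Commercial Registration not required.
[R2] revenue $675,000 ≤ $1,450,000; closes 8:00 PM, after 7:00 PM; employees 94 > 73 → Annual Permit not required.
[R3] revenue $675,000 < $2,275,000; offers valet parking → High-Revenue License not required.
[R4] offers valet parking; closes 8:00 PM, after 5:00 PM → exempt from General Business Certificate.
[R5] employees 94 > 6; provides massage or bodywork services → General Business Certificate required.
[R6] offers valet parking; revenue $675,000 < $1,800,000 → Valet Operator Registration required.

Valet Operator Registration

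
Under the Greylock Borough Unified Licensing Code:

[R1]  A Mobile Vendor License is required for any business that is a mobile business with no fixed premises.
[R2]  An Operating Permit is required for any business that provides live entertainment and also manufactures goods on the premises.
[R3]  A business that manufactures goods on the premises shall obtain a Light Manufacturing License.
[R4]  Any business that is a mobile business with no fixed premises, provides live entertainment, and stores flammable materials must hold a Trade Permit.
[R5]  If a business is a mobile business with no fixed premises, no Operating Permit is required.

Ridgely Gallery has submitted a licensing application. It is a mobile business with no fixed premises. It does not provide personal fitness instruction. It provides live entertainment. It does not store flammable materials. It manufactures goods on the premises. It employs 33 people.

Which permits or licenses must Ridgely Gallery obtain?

[R1] is a mobile business with no fixed premises → Mobile Vendor License required.
[R2] provides live entertainment; manufactures goods on the premises → Operating Permit required.
[R3] manufactures goods on the premises → Light Manufacturing License required.
[R4] is a mobile business with no fixed premises; provides live entertainment; does not store flammable materials → Trade Permit not required.
[R5] is a mobile business with no fixed premises → exempt from Operating Permit.

Light Manufacturing License, Mobile Vendor License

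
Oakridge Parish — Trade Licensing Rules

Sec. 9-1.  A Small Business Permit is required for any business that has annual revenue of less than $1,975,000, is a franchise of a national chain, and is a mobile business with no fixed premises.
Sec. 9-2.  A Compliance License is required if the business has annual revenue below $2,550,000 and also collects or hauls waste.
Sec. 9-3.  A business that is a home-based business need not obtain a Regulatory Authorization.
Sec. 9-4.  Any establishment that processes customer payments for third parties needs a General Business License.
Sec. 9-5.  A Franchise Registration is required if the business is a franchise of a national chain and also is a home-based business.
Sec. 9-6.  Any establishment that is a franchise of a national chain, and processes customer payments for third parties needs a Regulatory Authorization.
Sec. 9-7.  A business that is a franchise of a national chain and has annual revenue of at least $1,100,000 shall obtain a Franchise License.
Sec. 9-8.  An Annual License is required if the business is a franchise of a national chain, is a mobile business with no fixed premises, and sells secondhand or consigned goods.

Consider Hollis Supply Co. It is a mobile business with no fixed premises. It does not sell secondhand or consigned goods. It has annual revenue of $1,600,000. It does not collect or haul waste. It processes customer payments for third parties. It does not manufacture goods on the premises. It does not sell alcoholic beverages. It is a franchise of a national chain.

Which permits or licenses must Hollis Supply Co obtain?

Franchise License, General Business License, Regulatory Authorization, Small Business Permit

Sec. 9-1. revenue $1,600,000 < $1,975,000; is a franchise of a national chain; is a mobile business with no fixed premises → Small Business Permit required.
Sec. 9-2. revenue $1,600,000 < $2,550,000; does not collect or haul waste → Compliance License not required.
Sec. 9-3. is a mobile business with no fixed premises (not: is a home-based business) → Regulatory Authorization exemption does not apply.
Sec. 9-4. processes customer payments for third parties → General Business License required.
Sec. 9-5. is a franchise of a national chain; is a mobile business with no fixed premises (not: is a home-based business) → Franchise Registration not required.
Sec. 9-6. is a franchise of a national chain; processes customer payments for third parties → Regulatory Authorization required.
Sec. 9-7. is a franchise of a national chain; revenue $1,600,000 ≥ $1,100,000 → Franchise License required.
Sec. 9-8. is a franchise of a national chain; is a mobile business with no fixed premises; does not sell secondhand or consigned goods → Annual License not required.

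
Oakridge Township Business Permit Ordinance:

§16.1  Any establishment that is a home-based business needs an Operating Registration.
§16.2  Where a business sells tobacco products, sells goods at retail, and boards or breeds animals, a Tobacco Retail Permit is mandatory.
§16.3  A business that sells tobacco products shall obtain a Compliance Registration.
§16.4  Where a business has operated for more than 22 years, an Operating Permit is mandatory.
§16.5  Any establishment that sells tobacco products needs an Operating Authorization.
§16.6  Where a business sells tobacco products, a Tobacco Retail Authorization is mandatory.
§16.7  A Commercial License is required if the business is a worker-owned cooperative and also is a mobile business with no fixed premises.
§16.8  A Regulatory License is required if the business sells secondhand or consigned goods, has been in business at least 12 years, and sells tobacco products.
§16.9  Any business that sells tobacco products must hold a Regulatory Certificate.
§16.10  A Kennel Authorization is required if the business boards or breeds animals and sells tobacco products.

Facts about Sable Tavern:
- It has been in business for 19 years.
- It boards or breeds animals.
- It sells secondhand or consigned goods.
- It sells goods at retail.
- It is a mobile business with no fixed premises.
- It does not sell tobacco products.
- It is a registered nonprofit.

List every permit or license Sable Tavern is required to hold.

None

§16.1 is a mobile business with no fixed premises (not: is a home-based business) → Operating Registration not required.
§16.2 does not sell tobacco products; sells goods at retail; boards or breeds animals → Tobacco Retail Permit not required.
§16.3 does not sell tobacco products → Compliance Registration not required.
§16.4 years in business 19 ≤ 22 → Operating Permit not required.
§16.5 does not sell tobacco products → Operating Authorization not required.
§16.6 does not sell tobacco products → Tobacco Retail Authorization not required.
§16.7 is a registered nonprofit (not: is a worker-owned cooperative); is a mobile business with no fixed premises → Commercial License not required.
§16.8 sells secondhand or consigned goods; years in business 19 ≥ 12; does not sell tobacco products → Regulatory License not required.
§16.9 does not sell tobacco products → Regulatory Certificate not required.
§16.10 boards or breeds animals; does not sell tobacco products → Kennel Authorization not required.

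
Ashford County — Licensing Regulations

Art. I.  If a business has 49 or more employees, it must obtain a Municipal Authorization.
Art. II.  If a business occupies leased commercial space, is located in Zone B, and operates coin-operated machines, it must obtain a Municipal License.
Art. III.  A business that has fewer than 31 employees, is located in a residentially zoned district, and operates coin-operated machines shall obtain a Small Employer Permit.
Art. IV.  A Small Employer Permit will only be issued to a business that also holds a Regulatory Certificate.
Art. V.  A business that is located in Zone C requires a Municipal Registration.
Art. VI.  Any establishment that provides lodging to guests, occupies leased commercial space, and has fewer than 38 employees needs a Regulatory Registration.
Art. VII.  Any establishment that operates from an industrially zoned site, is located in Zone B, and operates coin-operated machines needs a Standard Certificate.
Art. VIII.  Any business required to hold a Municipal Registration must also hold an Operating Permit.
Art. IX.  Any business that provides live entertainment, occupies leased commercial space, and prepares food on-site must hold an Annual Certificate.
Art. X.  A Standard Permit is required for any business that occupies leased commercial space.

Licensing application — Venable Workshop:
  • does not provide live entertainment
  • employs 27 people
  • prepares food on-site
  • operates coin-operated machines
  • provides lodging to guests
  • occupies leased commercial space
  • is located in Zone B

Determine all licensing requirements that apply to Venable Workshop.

Art. I. employees 27 < 49 → Municipal Authorization not required.
Art. II. occupies leased commercial space; is located in Zone B; operates coin-operated machines → Municipal License required.
Art. III. employees 27 < 31; is located in Zone B (not: is located in a residentially zoned district); operates coin-operated machines → Small Employer Permit not required.
Art. IV. Small Employer Permit is not required → no effect.
Art. V. is located in Zone B (not: is located in Zone C) → Municipal Registration not required.
Art. VI. provides lodging to guests; occupies leased commercial space; employees 27 < 38 → Regulatory Registration required.
Art. VII. occupies leased commercial space (not: operates from an industrially zoned site); is located in Zone B; operates coin-operated machines → Standard Certificate not required.
Art. VIII. Municipal Registration is not required → no effect.
Art. IX. does not provide live entertainment; occupies leased commercial space; prepares food on-site → Annual Certificate not required.
Art. X. occupies leased commercial space → Standard Permit required.

Municipal License, Regulatory Registration, Standard Permit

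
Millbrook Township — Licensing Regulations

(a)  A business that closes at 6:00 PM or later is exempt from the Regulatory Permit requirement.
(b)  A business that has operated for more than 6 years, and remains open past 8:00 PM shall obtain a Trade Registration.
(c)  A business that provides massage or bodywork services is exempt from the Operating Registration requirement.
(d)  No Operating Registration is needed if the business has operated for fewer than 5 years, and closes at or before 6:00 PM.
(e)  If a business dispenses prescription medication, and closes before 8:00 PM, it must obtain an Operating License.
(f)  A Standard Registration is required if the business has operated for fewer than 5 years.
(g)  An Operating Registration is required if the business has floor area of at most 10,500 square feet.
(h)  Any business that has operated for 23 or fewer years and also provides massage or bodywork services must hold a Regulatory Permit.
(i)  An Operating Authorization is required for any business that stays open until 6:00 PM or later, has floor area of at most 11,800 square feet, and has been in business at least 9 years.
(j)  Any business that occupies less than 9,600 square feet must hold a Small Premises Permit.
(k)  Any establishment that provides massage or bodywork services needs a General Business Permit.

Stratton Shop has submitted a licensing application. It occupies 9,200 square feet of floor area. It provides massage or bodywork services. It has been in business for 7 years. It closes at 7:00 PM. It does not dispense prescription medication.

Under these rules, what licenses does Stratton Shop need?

General Business Permit, Small Premises Permit

(a) closes 7:00 PM, after 6:00 PM → exempt from Regulatory Permit.
(b) years in business 7 > 6; closes 7:00 PM, at/before 8:00 PM → Trade Registration not required.
(c) provides massage or bodywork services → exempt from Operating Registration.
(d) years in business 7 ≥ 5; closes 7:00 PM, after 6:00 PM → Operating Registration exemption does not apply.
(e) does not dispense prescription medication; closes 7:00 PM, at/before 8:00 PM → Operating License not required.
(f) years in business 7 ≥ 5 → Standard Registration not required.
(g) floor area 9,200 square feet ≤ 10,500 square feet → Operating Registration required.
(h) years in business 7 ≤ 23; provides massage or bodywork services → Regulatory Permit required.
(i) closes 7:00 PM, after 6:00 PM; floor area 9,200 square feet ≤ 11,800 square feet; years in business 7 < 9 → Operating Authorization not required.
(j) floor area 9,200 square feet < 9,600 square feet → Small Premises Permit required.
(k) provides massage or bodywork services → General Business Permit required.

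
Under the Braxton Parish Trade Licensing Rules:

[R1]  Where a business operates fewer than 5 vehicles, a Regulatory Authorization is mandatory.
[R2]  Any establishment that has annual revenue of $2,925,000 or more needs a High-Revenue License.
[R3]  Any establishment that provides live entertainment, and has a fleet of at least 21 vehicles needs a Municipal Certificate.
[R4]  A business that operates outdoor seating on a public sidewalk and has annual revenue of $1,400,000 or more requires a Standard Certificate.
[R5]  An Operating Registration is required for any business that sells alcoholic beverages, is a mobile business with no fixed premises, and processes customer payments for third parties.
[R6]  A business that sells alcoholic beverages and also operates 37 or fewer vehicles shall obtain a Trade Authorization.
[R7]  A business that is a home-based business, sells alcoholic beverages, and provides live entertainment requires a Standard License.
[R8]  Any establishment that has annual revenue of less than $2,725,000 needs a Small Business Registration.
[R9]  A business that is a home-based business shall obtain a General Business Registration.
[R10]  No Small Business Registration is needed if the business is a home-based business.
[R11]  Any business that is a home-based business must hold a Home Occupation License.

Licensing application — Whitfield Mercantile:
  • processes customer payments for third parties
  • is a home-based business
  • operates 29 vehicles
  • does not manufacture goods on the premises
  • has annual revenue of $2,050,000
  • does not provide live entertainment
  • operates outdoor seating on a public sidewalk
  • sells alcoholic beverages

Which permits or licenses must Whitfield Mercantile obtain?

General Business Registration, Home Occupation License, Standard Certificate, Trade Authorization

[R1] vehicles 29 ≥ 5 → Regulatory Authorization not required.
[R2] revenue $2,050,000 < $2,925,000 → High-Revenue License not required.
[R3] does not provide live entertainment; vehicles 29 ≥ 21 → Municipal Certificate not required.
[R4] operates outdoor seating on a public sidewalk; revenue $2,050,000 ≥ $1,400,000 → Standard Certificate required.
[R5] sells alcoholic beverages; is a home-based business (not: is a mobile business with no fixed premises); processes customer payments for third parties → Operating Registration not required.
[R6] sells alcoholic beverages; vehicles 29 ≤ 37 → Trade Authorization required.
[R7] is a home-based business; sells alcoholic beverages; does not provide live entertainment → Standard License not required.
[R8] revenue $2,050,000 < $2,725,000 → Small Business Registration required.
[R9] is a home-based business → General Business Registration required.
[R10] is a home-based business → exempt from Small Business Registration.
[R11] is a home-based business → Home Occupation License required.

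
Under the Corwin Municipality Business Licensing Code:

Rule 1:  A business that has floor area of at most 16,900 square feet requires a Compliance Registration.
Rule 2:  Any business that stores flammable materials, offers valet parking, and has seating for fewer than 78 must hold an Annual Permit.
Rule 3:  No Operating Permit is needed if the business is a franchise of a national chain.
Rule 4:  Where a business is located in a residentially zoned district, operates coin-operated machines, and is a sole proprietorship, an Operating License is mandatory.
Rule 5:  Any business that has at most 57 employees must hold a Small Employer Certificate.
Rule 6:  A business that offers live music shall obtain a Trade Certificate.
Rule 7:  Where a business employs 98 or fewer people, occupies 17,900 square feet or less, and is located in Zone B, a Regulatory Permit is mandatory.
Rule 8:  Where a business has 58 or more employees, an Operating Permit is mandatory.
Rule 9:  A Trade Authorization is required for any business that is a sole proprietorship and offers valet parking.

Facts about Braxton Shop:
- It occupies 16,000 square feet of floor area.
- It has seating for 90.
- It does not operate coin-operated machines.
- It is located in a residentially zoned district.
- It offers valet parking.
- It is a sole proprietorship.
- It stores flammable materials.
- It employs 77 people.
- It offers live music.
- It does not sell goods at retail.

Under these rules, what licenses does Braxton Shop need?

Rule 1: floor area 16,000 square feet ≤ 16,900 square feet → Compliance Registration required.
Rule 2: stores flammable materials; offers valet parking; seating 90 ≥ 78 → Annual Permit not required.
Rule 3: is a sole proprietorship (not: is a franchise of a national chain) → Operating Permit exemption does not apply.
Rule 4: is located in a residentially zoned district; does not operate coin-operated machines; is a sole proprietorship → Operating License not required.
Rule 5: employees 77 > 57 → Small Employer Certificate not required.
Rule 6: offers live music → Trade Certificate required.
Rule 7: employees 77 ≤ 98; floor area 16,000 square feet ≤ 17,900 square feet; is located in a residentially zoned district (not: is located in Zone B) → Regulatory Permit not required.
Rule 8: employees 77 ≥ 58 → Operating Permit required.
Rule 9: is a sole proprietorship; offers valet parking → Trade Authorization required.

Compliance Registration, Operating Permit, Trade Authorization, Trade Certificate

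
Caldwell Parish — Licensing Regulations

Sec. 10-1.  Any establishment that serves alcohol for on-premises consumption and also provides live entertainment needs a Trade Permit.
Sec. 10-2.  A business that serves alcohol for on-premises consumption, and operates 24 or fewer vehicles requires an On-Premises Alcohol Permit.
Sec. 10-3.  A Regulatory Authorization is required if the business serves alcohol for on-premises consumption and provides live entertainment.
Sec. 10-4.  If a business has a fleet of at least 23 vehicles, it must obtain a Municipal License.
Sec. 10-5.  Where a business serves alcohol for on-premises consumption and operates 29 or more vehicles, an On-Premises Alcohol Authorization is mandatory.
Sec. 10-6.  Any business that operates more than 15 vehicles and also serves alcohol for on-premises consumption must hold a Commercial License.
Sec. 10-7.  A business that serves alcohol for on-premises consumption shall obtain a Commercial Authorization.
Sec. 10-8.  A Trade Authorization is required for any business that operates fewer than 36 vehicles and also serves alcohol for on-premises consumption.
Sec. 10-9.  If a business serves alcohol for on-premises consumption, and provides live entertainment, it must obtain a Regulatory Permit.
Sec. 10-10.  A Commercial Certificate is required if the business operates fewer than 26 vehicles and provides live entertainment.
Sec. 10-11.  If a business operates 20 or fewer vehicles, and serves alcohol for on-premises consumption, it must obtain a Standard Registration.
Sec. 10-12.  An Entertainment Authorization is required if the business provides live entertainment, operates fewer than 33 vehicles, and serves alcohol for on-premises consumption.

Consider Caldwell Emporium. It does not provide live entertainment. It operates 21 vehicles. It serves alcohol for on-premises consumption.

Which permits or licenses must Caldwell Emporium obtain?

Sec. 10-1. serves alcohol for on-premises consumption; does not provide live entertainment → Trade Permit not required.
Sec. 10-2. serves alcohol for on-premises consumption; vehicles 21 ≤ 24 → On-Premises Alcohol Permit required.
Sec. 10-3. serves alcohol for on-premises consumption; does not provide live entertainment → Regulatory Authorization not required.
Sec. 10-4. vehicles 21 < 23 → Municipal License not required.
Sec. 10-5. serves alcohol for on-premises consumption; vehicles 21 < 29 → On-Premises Alcohol Authorization not required.
Sec. 10-6. vehicles 21 > 15; serves alcohol for on-premises consumption → Commercial License required.
Sec. 10-7. serves alcohol for on-premises consumption → Commercial Authorization required.
Sec. 10-8. vehicles 21 < 36; serves alcohol for on-premises consumption → Trade Authorization required.
Sec. 10-9. serves alcohol for on-premises consumption; does not provide live entertainment → Regulatory Permit not required.
Sec. 10-10. vehicles 21 < 26; does not provide live entertainment → Commercial Certificate not required.
Sec. 10-11. vehicles 21 > 20; serves alcohol for on-premises consumption → Standard Registration not required.
Sec. 10-12. does not provide live entertainment; vehicles 21 < 33; serves alcohol for on-premises consumption → Entertainment Authorization not required.

Commercial Authorization, Commercial License, On-Premises Alcohol Permit, Trade Authorization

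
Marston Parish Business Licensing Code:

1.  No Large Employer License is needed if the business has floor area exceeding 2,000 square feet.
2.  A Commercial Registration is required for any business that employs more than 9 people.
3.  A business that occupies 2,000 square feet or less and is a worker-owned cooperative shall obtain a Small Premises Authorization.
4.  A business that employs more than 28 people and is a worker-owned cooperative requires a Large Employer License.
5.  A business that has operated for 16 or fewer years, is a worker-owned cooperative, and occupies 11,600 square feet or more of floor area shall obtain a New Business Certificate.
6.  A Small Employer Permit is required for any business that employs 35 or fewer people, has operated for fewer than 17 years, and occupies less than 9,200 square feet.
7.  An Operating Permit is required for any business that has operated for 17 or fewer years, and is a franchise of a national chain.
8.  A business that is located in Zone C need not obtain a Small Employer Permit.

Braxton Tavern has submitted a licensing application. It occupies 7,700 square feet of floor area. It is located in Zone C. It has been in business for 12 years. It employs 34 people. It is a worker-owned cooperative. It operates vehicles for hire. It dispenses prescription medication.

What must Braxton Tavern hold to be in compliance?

Commercial Registration

1. floor area 7,700 square feet > 2,000 square feet → exempt from Large Employer License.
2. employees 34 > 9 → Commercial Registration required.
3. floor area 7,700 square feet > 2,000 square feet; is a worker-owned cooperative → Small Premises Authorization not required.
4. employees 34 > 28; is a worker-owned cooperative → Large Employer License required.
5. years in business 12 ≤ 16; is a worker-owned cooperative; floor area 7,700 square feet < 11,600 square feet → New Business Certificate not required.
6. employees 34 ≤ 35; years in business 12 < 17; floor area 7,700 square feet < 9,200 square feet → Small Employer Permit required.
7. years in business 12 ≤ 17; is a worker-owned cooperative (not: is a franchise of a national chain) → Operating Permit not required.
8. is located in Zone C → exempt from Small Employer Permit.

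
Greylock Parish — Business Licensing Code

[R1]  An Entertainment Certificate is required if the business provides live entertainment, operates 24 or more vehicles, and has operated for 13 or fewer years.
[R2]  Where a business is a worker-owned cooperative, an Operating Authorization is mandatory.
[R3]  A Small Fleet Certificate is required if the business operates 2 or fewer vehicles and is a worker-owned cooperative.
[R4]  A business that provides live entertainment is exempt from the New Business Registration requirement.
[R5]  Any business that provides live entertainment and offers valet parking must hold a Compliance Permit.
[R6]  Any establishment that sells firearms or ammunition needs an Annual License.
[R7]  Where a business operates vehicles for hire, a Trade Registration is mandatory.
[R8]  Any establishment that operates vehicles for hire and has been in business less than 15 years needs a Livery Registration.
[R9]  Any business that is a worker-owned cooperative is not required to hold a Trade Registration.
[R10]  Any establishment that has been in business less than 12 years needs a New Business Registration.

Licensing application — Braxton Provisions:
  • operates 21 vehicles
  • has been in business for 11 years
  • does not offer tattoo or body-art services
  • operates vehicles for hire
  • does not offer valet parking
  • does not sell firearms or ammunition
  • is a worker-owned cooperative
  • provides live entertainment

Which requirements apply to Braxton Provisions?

[R1] provides live entertainment; vehicles 21 < 24; years in business 11 ≤ 13 → Entertainment Certificate not required.
[R2] is a worker-owned cooperative → Operating Authorization required.
[R3] vehicles 21 > 2; is a worker-owned cooperative → Small Fleet Certificate not required.
[R4] provides live entertainment → exempt from New Business Registration.
[R5] provides live entertainment; does not offer valet parking → Compliance Permit not required.
[R6] does not sell firearms or ammunition → Annual License not required.
[R7] operates vehicles for hire → Trade Registration required.
[R8] operates vehicles for hire; years in business 11 < 15 → Livery Registration required.
[R9] is a worker-owned cooperative → exempt from Trade Registration.
[R10] years in business 11 < 12 → New Business Registration required.

Livery Registration, Operating Authorization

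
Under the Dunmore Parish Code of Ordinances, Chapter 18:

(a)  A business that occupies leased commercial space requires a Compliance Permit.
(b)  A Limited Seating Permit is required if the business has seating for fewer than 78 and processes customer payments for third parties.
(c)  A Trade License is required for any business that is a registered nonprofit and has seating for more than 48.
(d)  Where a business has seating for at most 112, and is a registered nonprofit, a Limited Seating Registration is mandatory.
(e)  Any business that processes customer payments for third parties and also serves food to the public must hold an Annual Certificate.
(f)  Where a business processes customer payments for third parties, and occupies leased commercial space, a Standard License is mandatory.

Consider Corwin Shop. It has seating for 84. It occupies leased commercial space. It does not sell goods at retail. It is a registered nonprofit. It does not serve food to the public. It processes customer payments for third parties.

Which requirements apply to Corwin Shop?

(a) occupies leased commercial space → Compliance Permit required.
(b) seating 84 ≥ 78; processes customer payments for third parties → Limited Seating Permit not required.
(c) is a registered nonprofit; seating 84 > 48 → Trade License required.
(d) seating 84 ≤ 112; is a registered nonprofit → Limited Seating Registration required.
(e) processes customer payments for third parties; does not serve food to the public → Annual Certificate not required.
(f) processes customer payments for third parties; occupies leased commercial space → Standard License required.

Compliance Permit, Limited Seating Registration, Standard License, Trade License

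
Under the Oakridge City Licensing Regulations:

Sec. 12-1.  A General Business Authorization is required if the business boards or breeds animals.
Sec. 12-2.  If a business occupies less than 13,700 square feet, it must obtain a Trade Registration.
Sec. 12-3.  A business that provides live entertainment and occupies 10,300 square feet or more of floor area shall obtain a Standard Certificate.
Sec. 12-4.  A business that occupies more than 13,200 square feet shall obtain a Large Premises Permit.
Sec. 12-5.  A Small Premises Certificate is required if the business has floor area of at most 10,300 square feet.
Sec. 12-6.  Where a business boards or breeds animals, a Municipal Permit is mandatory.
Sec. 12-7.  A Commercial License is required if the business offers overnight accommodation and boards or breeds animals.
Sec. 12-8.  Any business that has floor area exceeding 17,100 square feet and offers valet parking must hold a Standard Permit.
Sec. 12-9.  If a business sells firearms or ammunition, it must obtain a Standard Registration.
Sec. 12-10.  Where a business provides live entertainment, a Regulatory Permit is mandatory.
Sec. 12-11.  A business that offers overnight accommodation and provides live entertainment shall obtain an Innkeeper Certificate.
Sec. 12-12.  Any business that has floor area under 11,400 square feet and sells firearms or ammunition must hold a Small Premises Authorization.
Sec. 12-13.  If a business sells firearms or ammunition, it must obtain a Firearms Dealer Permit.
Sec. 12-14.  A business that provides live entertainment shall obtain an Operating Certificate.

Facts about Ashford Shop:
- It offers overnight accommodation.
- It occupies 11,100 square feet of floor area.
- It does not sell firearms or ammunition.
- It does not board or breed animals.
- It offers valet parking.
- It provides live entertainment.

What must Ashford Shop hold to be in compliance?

Innkeeper Certificate, Operating Certificate, Regulatory Permit, Standard Certificate, Trade Registration

Sec. 12-1. does not board or breed animals → General Business Authorization not required.
Sec. 12-2. floor area 11,100 square feet < 13,700 square feet → Trade Registration required.
Sec. 12-3. provides live entertainment; floor area 11,100 square feet ≥ 10,300 square feet → Standard Certificate required.
Sec. 12-4. floor area 11,100 square feet ≤ 13,200 square feet → Large Premises Permit not required.
Sec. 12-5. floor area 11,100 square feet > 10,300 square feet → Small Premises Certificate not required.
Sec. 12-6. does not board or breed animals → Municipal Permit not required.
Sec. 12-7. offers overnight accommodation; does not board or breed animals → Commercial License not required.
Sec. 12-8. floor area 11,100 square feet ≤ 17,100 square feet; offers valet parking → Standard Permit not required.
Sec. 12-9. does not sell firearms or ammunition → Standard Registration not required.
Sec. 12-10. provides live entertainment → Regulatory Permit required.
Sec. 12-11. offers overnight accommodation; provides live entertainment → Innkeeper Certificate required.
Sec. 12-12. floor area 11,100 square feet < 11,400 square feet; does not sell firearms or ammunition → Small Premises Authorization not required.
Sec. 12-13. does not sell firearms or ammunition → Firearms Dealer Permit not required.
Sec. 12-14. provides live entertainment → Operating Certificate required.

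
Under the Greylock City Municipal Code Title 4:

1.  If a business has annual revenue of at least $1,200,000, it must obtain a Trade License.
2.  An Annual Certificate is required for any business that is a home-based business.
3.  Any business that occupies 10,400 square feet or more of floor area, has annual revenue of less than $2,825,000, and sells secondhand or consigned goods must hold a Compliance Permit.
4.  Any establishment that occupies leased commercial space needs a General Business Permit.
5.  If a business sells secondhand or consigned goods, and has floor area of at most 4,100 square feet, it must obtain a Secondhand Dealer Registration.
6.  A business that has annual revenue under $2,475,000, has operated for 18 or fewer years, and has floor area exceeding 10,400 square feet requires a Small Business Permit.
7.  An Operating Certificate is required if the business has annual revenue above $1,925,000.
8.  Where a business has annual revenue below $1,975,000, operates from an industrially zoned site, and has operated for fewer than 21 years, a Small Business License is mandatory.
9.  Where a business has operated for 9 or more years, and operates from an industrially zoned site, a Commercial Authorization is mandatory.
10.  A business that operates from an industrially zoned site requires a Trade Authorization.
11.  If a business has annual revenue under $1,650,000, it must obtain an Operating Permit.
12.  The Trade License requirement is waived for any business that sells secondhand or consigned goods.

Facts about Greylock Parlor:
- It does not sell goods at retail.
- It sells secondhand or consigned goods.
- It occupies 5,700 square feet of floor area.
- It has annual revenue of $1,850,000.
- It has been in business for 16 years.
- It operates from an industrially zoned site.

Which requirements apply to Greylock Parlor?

Commercial Authorization, Small Business License, Trade Authorization

1. revenue $1,850,000 ≥ $1,200,000 → Trade License required.
2. operates from an industrially zoned site (not: is a home-based business) → Annual Certificate not required.
3. floor area 5,700 square feet < 10,400 square feet; revenue $1,850,000 < $2,825,000; sells secondhand or consigned goods → Compliance Permit not required.
4. operates from an industrially zoned site (not: occupies leased commercial space) → General Business Permit not required.
5. sells secondhand or consigned goods; floor area 5,700 square feet > 4,100 square feet → Secondhand Dealer Registration not required.
6. revenue $1,850,000 < $2,475,000; years in business 16 ≤ 18; floor area 5,700 square feet ≤ 10,400 square feet → Small Business Permit not required.
7. revenue $1,850,000 ≤ $1,925,000 → Operating Certificate not required.
8. revenue $1,850,000 < $1,975,000; operates from an industrially zoned site; years in business 16 < 21 → Small Business License required.
9. years in business 16 ≥ 9; operates from an industrially zoned site → Commercial Authorization required.
10. operates from an industrially zoned site → Trade Authorization required.
11. revenue $1,850,000 ≥ $1,650,000 → Operating Permit not required.
12. sells secondhand or consigned goods → exempt from Trade License.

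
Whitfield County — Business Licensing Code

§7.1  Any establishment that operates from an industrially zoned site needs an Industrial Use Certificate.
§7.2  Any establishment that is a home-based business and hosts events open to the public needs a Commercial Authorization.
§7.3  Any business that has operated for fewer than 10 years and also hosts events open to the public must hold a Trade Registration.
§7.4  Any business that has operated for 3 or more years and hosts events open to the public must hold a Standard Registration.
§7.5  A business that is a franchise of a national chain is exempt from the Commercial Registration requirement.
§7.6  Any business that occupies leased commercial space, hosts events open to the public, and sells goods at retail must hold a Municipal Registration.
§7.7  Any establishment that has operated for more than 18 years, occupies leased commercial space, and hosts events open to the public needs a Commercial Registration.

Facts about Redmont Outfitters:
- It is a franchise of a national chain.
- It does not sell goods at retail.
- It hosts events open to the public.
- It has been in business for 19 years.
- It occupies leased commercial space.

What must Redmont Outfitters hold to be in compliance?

§7.1 occupies leased commercial space (not: operates from an industrially zoned site) → Industrial Use Certificate not required.
§7.2 occupies leased commercial space (not: is a home-based business); hosts events open to the public → Commercial Authorization not required.
§7.3 years in business 19 ≥ 10; hosts events open to the public → Trade Registration not required.
§7.4 years in business 19 ≥ 3; hosts events open to the public → Standard Registration required.
§7.5 is a franchise of a national chain → exempt from Commercial Registration.
§7.6 occupies leased commercial space; hosts events open to the public; does not sell goods at retail → Municipal Registration not required.
§7.7 years in business 19 > 18; occupies leased commercial space; hosts events open to the public → Commercial Registration required.

Standard Registration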